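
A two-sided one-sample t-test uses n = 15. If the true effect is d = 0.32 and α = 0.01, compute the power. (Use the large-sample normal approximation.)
Power ≈ 0.09

Power calculation (one-sample t-test, normal approximation):
z_β = d · √n - z_{α/2}
z_β = 0.32 · √15 - 2.576
z_β = 0.32 · 3.873 - 2.576
z_β = -1.336

Power = Φ(z_β) = Φ(-1.336) ≈ 0.091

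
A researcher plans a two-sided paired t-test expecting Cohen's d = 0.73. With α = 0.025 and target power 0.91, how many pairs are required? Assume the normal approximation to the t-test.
n = 25 pairs

Sample size formula (paired t-test, normal approximation):
n = ((z_{α/2} + z_β) / d)²

z_{α/2} = 2.241 (for α = 0.025, two-sided)
z_β = 1.341 (for power = 0.91)
d = 0.73

n = ((2.241 + 1.341) / 0.73)²
n = (4.907)²
n ≈ 24.08
Round up to the next whole number: n = 25 pairs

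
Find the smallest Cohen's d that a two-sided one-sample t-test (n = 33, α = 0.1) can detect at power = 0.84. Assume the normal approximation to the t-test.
d ≈ 0.46

Minimum detectable effect (one-sample t-test, normal approximation):
d = (z_{α/2} + z_β) / √n
d = (1.645 + 0.994) / √33
d = 2.639 / 5.745
d ≈ 0.46

By Cohen's convention (0.2 small / 0.5 medium / 0.8 large): small effect.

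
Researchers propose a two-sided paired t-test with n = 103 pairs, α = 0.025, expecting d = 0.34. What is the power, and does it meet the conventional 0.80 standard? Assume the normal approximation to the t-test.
Power ≈ 0.89; the study is adequately powered (power ≥ 0.80)

Power calculation (paired t-test, normal approximation):
z_β = d · √n - z_{α/2}
z_β = 0.34 · √103 - 2.241
z_β = 0.34 · 10.149 - 2.241
z_β = 1.209

Power = Φ(z_β) = Φ(1.209) ≈ 0.887

Effect size d = 0.34 is small by Cohen's convention (0.2/0.5/0.8).

Threshold: power ≥ 0.80 is conventionally adequate.
Power ≈ 0.89 → the study is adequately powered (power ≥ 0.80).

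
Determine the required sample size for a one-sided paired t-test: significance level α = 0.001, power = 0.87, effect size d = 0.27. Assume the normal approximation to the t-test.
n = 244 pairs

Sample size formula (paired t-test, normal approximation):
n = ((z_α + z_β) / d)²

z_α = 3.090 (for α = 0.001, one-sided)
z_β = 1.126 (for power = 0.87)
d = 0.27

n = ((3.090 + 1.126) / 0.27)²
n = (15.615)²
n ≈ 243.83
Round up to the next whole number: n = 244 pairs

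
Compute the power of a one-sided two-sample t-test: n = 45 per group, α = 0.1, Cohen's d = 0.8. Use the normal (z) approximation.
Power ≈ 0.99

Power calculation (two-sample t-test, normal approximation):
z_β = d · √(n/2) - z_α
z_β = 0.8 · √(45/2) - 1.282
z_β = 0.8 · 4.743 - 1.282
z_β = 2.513

Power = Φ(z_β) = Φ(2.513) ≈ 0.994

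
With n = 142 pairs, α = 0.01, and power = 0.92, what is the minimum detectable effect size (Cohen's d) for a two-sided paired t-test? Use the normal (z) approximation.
d ≈ 0.33

Minimum detectable effect (paired t-test, normal approximation):
d = (z_{α/2} + z_β) / √n
d = (2.576 + 1.405) / √142
d = 3.981 / 11.916
d ≈ 0.33

By Cohen's convention (0.2 small / 0.5 medium / 0.8 large): small effect.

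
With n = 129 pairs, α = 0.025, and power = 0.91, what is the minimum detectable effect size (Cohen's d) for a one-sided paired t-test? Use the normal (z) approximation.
d ≈ 0.29

Minimum detectable effect (paired t-test, normal approximation):
d = (z_α + z_β) / √n
d = (1.960 + 1.341) / √129
d = 3.301 / 11.358
d ≈ 0.29

By Cohen's convention (0.2 small / 0.5 medium / 0.8 large): small effect.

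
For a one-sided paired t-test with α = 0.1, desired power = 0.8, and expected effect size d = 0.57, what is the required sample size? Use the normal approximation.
n = 14 pairs

Sample size formula (paired t-test, normal approximation):
n = ((z_α + z_β) / d)²

z_α = 1.282 (for α = 0.1, one-sided)
z_β = 0.842 (for power = 0.8)
d = 0.57

n = ((1.282 + 0.842) / 0.57)²
n = (3.726)²
n ≈ 13.88
Round up to the next whole number: n = 14 pairs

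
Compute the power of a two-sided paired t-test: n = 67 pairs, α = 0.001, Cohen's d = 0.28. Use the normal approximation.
Power ≈ 0.16

Power calculation (paired t-test, normal approximation):
z_β = d · √n - z_{α/2}
z_β = 0.28 · √67 - 3.291
z_β = 0.28 · 8.185 - 3.291
z_β = -0.999

Power = Φ(z_β) = Φ(-0.999) ≈ 0.159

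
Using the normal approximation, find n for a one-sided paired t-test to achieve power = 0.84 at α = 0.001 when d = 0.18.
n = 515 pairs

Sample size formula (paired t-test, normal approximation):
n = ((z_α + z_β) / d)²

z_α = 3.090 (for α = 0.001, one-sided)
z_β = 0.994 (for power = 0.84)
d = 0.18

n = ((3.090 + 0.994) / 0.18)²
n = (22.689)²
n ≈ 514.79
Round up to the next whole number: n = 515 pairs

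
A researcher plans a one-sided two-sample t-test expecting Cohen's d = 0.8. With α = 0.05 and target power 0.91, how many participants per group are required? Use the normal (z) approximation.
n = 28 per group

Sample size formula (two-sample t-test, normal approximation):
n = 2 · ((z_α + z_β) / d)²

z_α = 1.645 (for α = 0.05, one-sided)
z_β = 1.341 (for power = 0.91)
d = 0.8

n = 2 · ((1.645 + 1.341) / 0.8)²
n = 2 · (3.733)²
n ≈ 27.87
Round up to the next whole number: n = 28 per group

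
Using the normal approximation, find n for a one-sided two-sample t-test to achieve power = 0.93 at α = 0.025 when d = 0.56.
n = 76 per group

Sample size formula (two-sample t-test, normal approximation):
n = 2 · ((z_α + z_β) / d)²

z_α = 1.960 (for α = 0.025, one-sided)
z_β = 1.476 (for power = 0.93)
d = 0.56

n = 2 · ((1.960 + 1.476) / 0.56)²
n = 2 · (6.136)²
n ≈ 75.30
Round up to the next whole number: n = 76 per group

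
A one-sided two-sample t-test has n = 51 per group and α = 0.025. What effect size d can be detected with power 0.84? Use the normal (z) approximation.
d ≈ 0.59

Minimum detectable effect (two-sample t-test, normal approximation):
d = (z_α + z_β) / √(n/2)
d = (1.960 + 0.994) / √(51/2)
d = 2.954 / 5.050
d ≈ 0.59

By Cohen's convention (0.2 small / 0.5 medium / 0.8 large): medium effect.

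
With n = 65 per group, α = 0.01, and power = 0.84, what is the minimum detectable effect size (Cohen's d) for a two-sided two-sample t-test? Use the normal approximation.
d ≈ 0.63

Minimum detectable effect (two-sample t-test, normal approximation):
d = (z_{α/2} + z_β) / √(n/2)
d = (2.576 + 0.994) / √(65/2)
d = 3.570 / 5.701
d ≈ 0.63

By Cohen's convention (0.2 small / 0.5 medium / 0.8 large): medium effect.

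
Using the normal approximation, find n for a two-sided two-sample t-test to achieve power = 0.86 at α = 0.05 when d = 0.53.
n = 66 per group

Sample size formula (two-sample t-test, normal approximation):
n = 2 · ((z_{α/2} + z_β) / d)²

z_{α/2} = 1.960 (for α = 0.05, two-sided)
z_β = 1.080 (for power = 0.86)
d = 0.53

n = 2 · ((1.960 + 1.080) / 0.53)²
n = 2 · (5.736)²
n ≈ 65.80
Round up to the next whole number: n = 66 per group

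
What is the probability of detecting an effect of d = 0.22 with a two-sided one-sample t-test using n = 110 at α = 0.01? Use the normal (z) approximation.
Power ≈ 0.39

Power calculation (one-sample t-test, normal approximation):
z_β = d · √n - z_{α/2}
z_β = 0.22 · √110 - 2.576
z_β = 0.22 · 10.488 - 2.576
z_β = -0.268

Power = Φ(z_β) = Φ(-0.268) ≈ 0.394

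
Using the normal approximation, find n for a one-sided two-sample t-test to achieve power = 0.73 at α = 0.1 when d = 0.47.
n = 33 per group

Sample size formula (two-sample t-test, normal approximation):
n = 2 · ((z_α + z_β) / d)²

z_α = 1.282 (for α = 0.1, one-sided)
z_β = 0.613 (for power = 0.73)
d = 0.47

n = 2 · ((1.282 + 0.613) / 0.47)²
n = 2 · (4.032)²
n ≈ 32.51
Round up to the next whole number: n = 33 per group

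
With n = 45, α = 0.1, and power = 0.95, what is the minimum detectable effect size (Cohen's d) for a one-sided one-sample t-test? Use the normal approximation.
d ≈ 0.44

Minimum detectable effect (one-sample t-test, normal approximation):
d = (z_α + z_β) / √n
d = (1.282 + 1.645) / √45
d = 2.926 / 6.708
d ≈ 0.44

By Cohen's convention (0.2 small / 0.5 medium / 0.8 large): small effect.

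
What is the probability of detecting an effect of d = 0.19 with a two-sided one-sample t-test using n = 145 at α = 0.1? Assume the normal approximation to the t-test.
Power ≈ 0.74

Power calculation (one-sample t-test, normal approximation):
z_β = d · √n - z_{α/2}
z_β = 0.19 · √145 - 1.645
z_β = 0.19 · 12.042 - 1.645
z_β = 0.643

Power = Φ(z_β) = Φ(0.643) ≈ 0.740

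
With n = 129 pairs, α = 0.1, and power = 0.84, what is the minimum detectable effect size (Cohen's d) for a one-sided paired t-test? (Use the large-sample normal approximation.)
d ≈ 0.20

Minimum detectable effect (paired t-test, normal approximation):
d = (z_α + z_β) / √n
d = (1.282 + 0.994) / √129
d = 2.276 / 11.358
d ≈ 0.20

By Cohen's convention (0.2 small / 0.5 medium / 0.8 large): small effect.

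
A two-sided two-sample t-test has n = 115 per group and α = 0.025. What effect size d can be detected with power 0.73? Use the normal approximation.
d ≈ 0.38

Minimum detectable effect (two-sample t-test, normal approximation):
d = (z_{α/2} + z_β) / √(n/2)
d = (2.241 + 0.613) / √(115/2)
d = 2.854 / 7.583
d ≈ 0.38

By Cohen's convention (0.2 small / 0.5 medium / 0.8 large): small effect.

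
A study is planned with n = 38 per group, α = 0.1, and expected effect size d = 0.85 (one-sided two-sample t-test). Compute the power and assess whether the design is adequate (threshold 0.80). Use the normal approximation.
Power ≈ 0.99; the study is adequately powered (power ≥ 0.80)

Power calculation (two-sample t-test, normal approximation):
z_β = d · √(n/2) - z_α
z_β = 0.85 · √(38/2) - 1.282
z_β = 0.85 · 4.359 - 1.282
z_β = 2.424

Power = Φ(z_β) = Φ(2.424) ≈ 0.992

Effect size d = 0.85 is large by Cohen's convention (0.2/0.5/0.8).

Threshold: power ≥ 0.80 is conventionally adequate.
Power ≈ 0.99 → the study is adequately powered (power ≥ 0.80).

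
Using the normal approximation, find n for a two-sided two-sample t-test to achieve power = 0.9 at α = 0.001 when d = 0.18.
n = 1291 per group

Sample size formula (two-sample t-test, normal approximation):
n = 2 · ((z_{α/2} + z_β) / d)²

z_{α/2} = 3.291 (for α = 0.001, two-sided)
z_β = 1.282 (for power = 0.9)
d = 0.18

n = 2 · ((3.291 + 1.282) / 0.18)²
n = 2 · (25.406)²
n ≈ 1290.93
Round up to the next whole number: n = 1291 per group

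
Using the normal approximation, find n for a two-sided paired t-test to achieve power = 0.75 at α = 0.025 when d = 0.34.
n = 74 pairs

Sample size formula (paired t-test, normal approximation):
n = ((z_{α/2} + z_β) / d)²

z_{α/2} = 2.241 (for α = 0.025, two-sided)
z_β = 0.674 (for power = 0.75)
d = 0.34

n = ((2.241 + 0.674) / 0.34)²
n = (8.574)²
n ≈ 73.51
Round up to the next whole number: n = 74 pairs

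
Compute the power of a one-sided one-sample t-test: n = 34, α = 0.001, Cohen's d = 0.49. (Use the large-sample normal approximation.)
Power ≈ 0.41

Power calculation (one-sample t-test, normal approximation):
z_β = d · √n - z_α
z_β = 0.49 · √34 - 3.090
z_β = 0.49 · 5.831 - 3.090
z_β = -0.233

Power = Φ(z_β) = Φ(-0.233) ≈ 0.408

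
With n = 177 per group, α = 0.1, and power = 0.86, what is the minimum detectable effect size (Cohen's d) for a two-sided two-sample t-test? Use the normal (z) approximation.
d ≈ 0.29

Minimum detectable effect (two-sample t-test, normal approximation):
d = (z_{α/2} + z_β) / √(n/2)
d = (1.645 + 1.080) / √(177/2)
d = 2.725 / 9.407
d ≈ 0.29

By Cohen's convention (0.2 small / 0.5 medium / 0.8 large): small effect.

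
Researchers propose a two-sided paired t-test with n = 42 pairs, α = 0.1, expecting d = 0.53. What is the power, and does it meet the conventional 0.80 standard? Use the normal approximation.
Power ≈ 0.96; the study is adequately powered (power ≥ 0.80)

Power calculation (paired t-test, normal approximation):
z_β = d · √n - z_{α/2}
z_β = 0.53 · √42 - 1.645
z_β = 0.53 · 6.481 - 1.645
z_β = 1.790

Power = Φ(z_β) = Φ(1.790) ≈ 0.963

Effect size d = 0.53 is medium by Cohen's convention (0.2/0.5/0.8).

Threshold: power ≥ 0.80 is conventionally adequate.
Power ≈ 0.96 → the study is adequately powered (power ≥ 0.80).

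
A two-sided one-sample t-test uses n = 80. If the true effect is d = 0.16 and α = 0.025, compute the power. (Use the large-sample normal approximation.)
Power ≈ 0.21

Power calculation (one-sample t-test, normal approximation):
z_β = d · √n - z_{α/2}
z_β = 0.16 · √80 - 2.241
z_β = 0.16 · 8.944 - 2.241
z_β = -0.810

Power = Φ(z_β) = Φ(-0.810) ≈ 0.209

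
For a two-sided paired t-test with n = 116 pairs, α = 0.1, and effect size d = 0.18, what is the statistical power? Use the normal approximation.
Power ≈ 0.62

Power calculation (paired t-test, normal approximation):
z_β = d · √n - z_{α/2}
z_β = 0.18 · √116 - 1.645
z_β = 0.18 · 10.770 - 1.645
z_β = 0.294

Power = Φ(z_β) = Φ(0.294) ≈ 0.616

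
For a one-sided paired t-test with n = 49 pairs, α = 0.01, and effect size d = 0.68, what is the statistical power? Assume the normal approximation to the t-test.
Power ≈ 0.99

Power calculation (paired t-test, normal approximation):
z_β = d · √n - z_α
z_β = 0.68 · √49 - 2.326
z_β = 0.68 · 7.000 - 2.326
z_β = 2.434

Power = Φ(z_β) = Φ(2.434) ≈ 0.993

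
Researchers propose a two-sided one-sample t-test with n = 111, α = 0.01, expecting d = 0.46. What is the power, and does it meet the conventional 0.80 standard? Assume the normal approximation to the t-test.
Power ≈ 0.99; the study is adequately powered (power ≥ 0.80)

Power calculation (one-sample t-test, normal approximation):
z_β = d · √n - z_{α/2}
z_β = 0.46 · √111 - 2.576
z_β = 0.46 · 10.536 - 2.576
z_β = 2.271

Power = Φ(z_β) = Φ(2.271) ≈ 0.988

Effect size d = 0.46 is small by Cohen's convention (0.2/0.5/0.8).

Threshold: power ≥ 0.80 is conventionally adequate.
Power ≈ 0.99 → the study is adequately powered (power ≥ 0.80).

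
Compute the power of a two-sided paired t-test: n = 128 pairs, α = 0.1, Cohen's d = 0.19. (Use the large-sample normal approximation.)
Power ≈ 0.69

Power calculation (paired t-test, normal approximation):
z_β = d · √n - z_{α/2}
z_β = 0.19 · √128 - 1.645
z_β = 0.19 · 11.314 - 1.645
z_β = 0.505

Power = Φ(z_β) = Φ(0.505) ≈ 0.693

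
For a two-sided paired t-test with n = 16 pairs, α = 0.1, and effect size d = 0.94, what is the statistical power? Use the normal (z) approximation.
Power ≈ 0.98

Power calculation (paired t-test, normal approximation):
z_β = d · √n - z_{α/2}
z_β = 0.94 · √16 - 1.645
z_β = 0.94 · 4.000 - 1.645
z_β = 2.115

Power = Φ(z_β) = Φ(2.115) ≈ 0.983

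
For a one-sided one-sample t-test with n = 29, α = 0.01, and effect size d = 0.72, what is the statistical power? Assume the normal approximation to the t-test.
Power ≈ 0.94

Power calculation (one-sample t-test, normal approximation):
z_β = d · √n - z_α
z_β = 0.72 · √29 - 2.326
z_β = 0.72 · 5.385 - 2.326
z_β = 1.551

Power = Φ(z_β) = Φ(1.551) ≈ 0.940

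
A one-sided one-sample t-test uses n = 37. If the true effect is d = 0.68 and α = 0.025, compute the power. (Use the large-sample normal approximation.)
Power ≈ 0.99

Power calculation (one-sample t-test, normal approximation):
z_β = d · √n - z_α
z_β = 0.68 · √37 - 1.960
z_β = 0.68 · 6.083 - 1.960
z_β = 2.176

Power = Φ(z_β) = Φ(2.176) ≈ 0.985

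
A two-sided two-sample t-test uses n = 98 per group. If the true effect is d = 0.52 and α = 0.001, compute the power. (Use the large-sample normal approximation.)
Power ≈ 0.64

Power calculation (two-sample t-test, normal approximation):
z_β = d · √(n/2) - z_{α/2}
z_β = 0.52 · √(98/2) - 3.291
z_β = 0.52 · 7.000 - 3.291
z_β = 0.349

Power = Φ(z_β) = Φ(0.349) ≈ 0.637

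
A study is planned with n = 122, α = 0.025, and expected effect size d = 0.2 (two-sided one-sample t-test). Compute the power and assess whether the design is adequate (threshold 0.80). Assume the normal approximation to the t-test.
Power ≈ 0.49; the study is underpowered (power < 0.80)

Power calculation (one-sample t-test, normal approximation):
z_β = d · √n - z_{α/2}
z_β = 0.2 · √122 - 2.241
z_β = 0.2 · 11.045 - 2.241
z_β = -0.032

Power = Φ(z_β) = Φ(-0.032) ≈ 0.487

Effect size d = 0.2 is small by Cohen's convention (0.2/0.5/0.8).

Threshold: power ≥ 0.80 is conventionally adequate.
Power ≈ 0.49 → the study is underpowered (power < 0.80).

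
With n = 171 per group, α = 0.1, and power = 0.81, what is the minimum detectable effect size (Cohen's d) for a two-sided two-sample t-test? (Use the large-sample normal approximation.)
d ≈ 0.27

Minimum detectable effect (two-sample t-test, normal approximation):
d = (z_{α/2} + z_β) / √(n/2)
d = (1.645 + 0.878) / √(171/2)
d = 2.523 / 9.247
d ≈ 0.27

By Cohen's convention (0.2 small / 0.5 medium / 0.8 large): small effect.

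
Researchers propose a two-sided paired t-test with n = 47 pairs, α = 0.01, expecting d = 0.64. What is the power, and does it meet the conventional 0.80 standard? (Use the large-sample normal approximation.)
Power ≈ 0.96; the study is adequately powered (power ≥ 0.80)

Power calculation (paired t-test, normal approximation):
z_β = d · √n - z_{α/2}
z_β = 0.64 · √47 - 2.576
z_β = 0.64 · 6.856 - 2.576
z_β = 1.812

Power = Φ(z_β) = Φ(1.812) ≈ 0.965

Effect size d = 0.64 is medium by Cohen's convention (0.2/0.5/0.8).

Threshold: power ≥ 0.80 is conventionally adequate.
Power ≈ 0.96 → the study is adequately powered (power ≥ 0.80).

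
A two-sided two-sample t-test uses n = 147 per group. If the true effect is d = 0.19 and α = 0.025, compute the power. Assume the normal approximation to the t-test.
Power ≈ 0.27

Power calculation (two-sample t-test, normal approximation):
z_β = d · √(n/2) - z_{α/2}
z_β = 0.19 · √(147/2) - 2.241
z_β = 0.19 · 8.573 - 2.241
z_β = -0.612

Power = Φ(z_β) = Φ(-0.612) ≈ 0.270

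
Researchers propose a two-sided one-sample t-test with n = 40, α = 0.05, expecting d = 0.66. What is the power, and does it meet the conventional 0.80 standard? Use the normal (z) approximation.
Power ≈ 0.99; the study is adequately powered (power ≥ 0.80)

Power calculation (one-sample t-test, normal approximation):
z_β = d · √n - z_{α/2}
z_β = 0.66 · √40 - 1.960
z_β = 0.66 · 6.325 - 1.960
z_β = 2.214

Power = Φ(z_β) = Φ(2.214) ≈ 0.987

Effect size d = 0.66 is medium by Cohen's convention (0.2/0.5/0.8).

Threshold: power ≥ 0.80 is conventionally adequate.
Power ≈ 0.99 → the study is adequately powered (power ≥ 0.80).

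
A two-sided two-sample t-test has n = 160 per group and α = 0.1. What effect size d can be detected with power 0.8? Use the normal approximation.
d ≈ 0.28

Minimum detectable effect (two-sample t-test, normal approximation):
d = (z_{α/2} + z_β) / √(n/2)
d = (1.645 + 0.842) / √(160/2)
d = 2.486 / 8.944
d ≈ 0.28

By Cohen's convention (0.2 small / 0.5 medium / 0.8 large): small effect.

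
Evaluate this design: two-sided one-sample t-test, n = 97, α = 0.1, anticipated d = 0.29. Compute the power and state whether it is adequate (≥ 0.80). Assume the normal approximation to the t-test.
Power ≈ 0.89; the study is adequately powered (power ≥ 0.80)

Power calculation (one-sample t-test, normal approximation):
z_β = d · √n - z_{α/2}
z_β = 0.29 · √97 - 1.645
z_β = 0.29 · 9.849 - 1.645
z_β = 1.211

Power = Φ(z_β) = Φ(1.211) ≈ 0.887

Effect size d = 0.29 is small by Cohen's convention (0.2/0.5/0.8).

Threshold: power ≥ 0.80 is conventionally adequate.
Power ≈ 0.89 → the study is adequately powered (power ≥ 0.80).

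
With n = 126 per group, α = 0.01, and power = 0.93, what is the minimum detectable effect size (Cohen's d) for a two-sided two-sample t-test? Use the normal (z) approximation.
d ≈ 0.51

Minimum detectable effect (two-sample t-test, normal approximation):
d = (z_{α/2} + z_β) / √(n/2)
d = (2.576 + 1.476) / √(126/2)
d = 4.052 / 7.937
d ≈ 0.51

By Cohen's convention (0.2 small / 0.5 medium / 0.8 large): medium effect.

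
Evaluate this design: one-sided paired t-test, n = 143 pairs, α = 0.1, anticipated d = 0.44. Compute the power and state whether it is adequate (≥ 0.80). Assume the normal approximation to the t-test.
Power ≈ 1.00; the study is adequately powered (power ≥ 0.80)

Power calculation (paired t-test, normal approximation):
z_β = d · √n - z_α
z_β = 0.44 · √143 - 1.282
z_β = 0.44 · 11.958 - 1.282
z_β = 3.980

Power = Φ(z_β) = Φ(3.980) ≈ 1.000

Effect size d = 0.44 is small by Cohen's convention (0.2/0.5/0.8).

Threshold: power ≥ 0.80 is conventionally adequate.
Power ≈ 1.00 → the study is adequately powered (power ≥ 0.80).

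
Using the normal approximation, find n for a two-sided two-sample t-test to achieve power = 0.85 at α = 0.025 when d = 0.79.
n = 35 per group

Sample size formula (two-sample t-test, normal approximation):
n = 2 · ((z_{α/2} + z_β) / d)²

z_{α/2} = 2.241 (for α = 0.025, two-sided)
z_β = 1.036 (for power = 0.85)
d = 0.79

n = 2 · ((2.241 + 1.036) / 0.79)²
n = 2 · (4.148)²
n ≈ 34.41
Round up to the next whole number: n = 35 per group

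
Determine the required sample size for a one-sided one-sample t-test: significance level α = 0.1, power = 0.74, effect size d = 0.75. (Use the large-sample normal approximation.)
n = 7

Sample size formula (one-sample t-test, normal approximation):
n = ((z_α + z_β) / d)²

z_α = 1.282 (for α = 0.1, one-sided)
z_β = 0.643 (for power = 0.74)
d = 0.75

n = ((1.282 + 0.643) / 0.75)²
n = (2.567)²
n ≈ 6.59
Round up to the next whole number: n = 7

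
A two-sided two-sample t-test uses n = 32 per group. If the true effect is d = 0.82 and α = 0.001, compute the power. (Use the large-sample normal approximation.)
Power ≈ 0.50

Power calculation (two-sample t-test, normal approximation):
z_β = d · √(n/2) - z_{α/2}
z_β = 0.82 · √(32/2) - 3.291
z_β = 0.82 · 4.000 - 3.291
z_β = -0.011

Power = Φ(z_β) = Φ(-0.011) ≈ 0.496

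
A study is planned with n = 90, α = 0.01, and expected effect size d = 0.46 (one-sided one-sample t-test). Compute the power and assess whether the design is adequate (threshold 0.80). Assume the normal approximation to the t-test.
Power ≈ 0.98; the study is adequately powered (power ≥ 0.80)

Power calculation (one-sample t-test, normal approximation):
z_β = d · √n - z_α
z_β = 0.46 · √90 - 2.326
z_β = 0.46 · 9.487 - 2.326
z_β = 2.038

Power = Φ(z_β) = Φ(2.038) ≈ 0.979

Effect size d = 0.46 is small by Cohen's convention (0.2/0.5/0.8).

Threshold: power ≥ 0.80 is conventionally adequate.
Power ≈ 0.98 → the study is adequately powered (power ≥ 0.80).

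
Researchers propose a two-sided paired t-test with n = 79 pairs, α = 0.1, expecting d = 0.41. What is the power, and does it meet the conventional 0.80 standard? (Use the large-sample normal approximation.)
Power ≈ 0.98; the study is adequately powered (power ≥ 0.80)

Power calculation (paired t-test, normal approximation):
z_β = d · √n - z_{α/2}
z_β = 0.41 · √79 - 1.645
z_β = 0.41 · 8.888 - 1.645
z_β = 1.999

Power = Φ(z_β) = Φ(1.999) ≈ 0.977

Effect size d = 0.41 is small by Cohen's convention (0.2/0.5/0.8).

Threshold: power ≥ 0.80 is conventionally adequate.
Power ≈ 0.98 → the study is adequately powered (power ≥ 0.80).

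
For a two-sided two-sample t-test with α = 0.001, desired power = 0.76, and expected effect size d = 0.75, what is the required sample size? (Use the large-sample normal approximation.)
n = 57 per group

Sample size formula (two-sample t-test, normal approximation):
n = 2 · ((z_{α/2} + z_β) / d)²

z_{α/2} = 3.291 (for α = 0.001, two-sided)
z_β = 0.706 (for power = 0.76)
d = 0.75

n = 2 · ((3.291 + 0.706) / 0.75)²
n = 2 · (5.329)²
n ≈ 56.80
Round up to the next whole number: n = 57 per group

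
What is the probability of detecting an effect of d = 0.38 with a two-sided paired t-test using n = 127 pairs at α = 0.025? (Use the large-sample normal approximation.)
Power ≈ 0.98

Power calculation (paired t-test, normal approximation):
z_β = d · √n - z_{α/2}
z_β = 0.38 · √127 - 2.241
z_β = 0.38 · 11.269 - 2.241
z_β = 2.041

Power = Φ(z_β) = Φ(2.041) ≈ 0.979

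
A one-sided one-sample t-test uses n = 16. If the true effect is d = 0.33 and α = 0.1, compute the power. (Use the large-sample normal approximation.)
Power ≈ 0.52

Power calculation (one-sample t-test, normal approximation):
z_β = d · √n - z_α
z_β = 0.33 · √16 - 1.282
z_β = 0.33 · 4.000 - 1.282
z_β = 0.038

Power = Φ(z_β) = Φ(0.038) ≈ 0.515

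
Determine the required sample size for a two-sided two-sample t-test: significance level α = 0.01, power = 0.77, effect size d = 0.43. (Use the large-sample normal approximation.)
n = 119 per group

Sample size formula (two-sample t-test, normal approximation):
n = 2 · ((z_{α/2} + z_β) / d)²

z_{α/2} = 2.576 (for α = 0.01, two-sided)
z_β = 0.739 (for power = 0.77)
d = 0.43

n = 2 · ((2.576 + 0.739) / 0.43)²
n = 2 · (7.709)²
n ≈ 118.86
Round up to the next whole number: n = 119 per group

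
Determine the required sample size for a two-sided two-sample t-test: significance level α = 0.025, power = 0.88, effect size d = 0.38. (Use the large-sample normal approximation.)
n = 162 per group

Sample size formula (two-sample t-test, normal approximation):
n = 2 · ((z_{α/2} + z_β) / d)²

z_{α/2} = 2.241 (for α = 0.025, two-sided)
z_β = 1.175 (for power = 0.88)
d = 0.38

n = 2 · ((2.241 + 1.175) / 0.38)²
n = 2 · (8.989)²
n ≈ 161.60
Round up to the next whole number: n = 162 per group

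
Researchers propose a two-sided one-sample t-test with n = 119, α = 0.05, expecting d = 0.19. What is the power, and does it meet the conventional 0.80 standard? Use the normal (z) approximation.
Power ≈ 0.54; the study is underpowered (power < 0.80)

Power calculation (one-sample t-test, normal approximation):
z_β = d · √n - z_{α/2}
z_β = 0.19 · √119 - 1.960
z_β = 0.19 · 10.909 - 1.960
z_β = 0.113

Power = Φ(z_β) = Φ(0.113) ≈ 0.545

Effect size d = 0.19 is very small by Cohen's convention (0.2/0.5/0.8).

Threshold: power ≥ 0.80 is conventionally adequate.
Power ≈ 0.54 → the study is underpowered (power < 0.80).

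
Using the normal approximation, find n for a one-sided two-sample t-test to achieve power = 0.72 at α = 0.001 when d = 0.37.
n = 198 per group

Sample size formula (two-sample t-test, normal approximation):
n = 2 · ((z_α + z_β) / d)²

z_α = 3.090 (for α = 0.001, one-sided)
z_β = 0.583 (for power = 0.72)
d = 0.37

n = 2 · ((3.090 + 0.583) / 0.37)²
n = 2 · (9.927)²
n ≈ 197.09
Round up to the next whole number: n = 198 per group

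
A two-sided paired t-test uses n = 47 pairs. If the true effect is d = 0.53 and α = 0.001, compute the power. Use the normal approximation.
Power ≈ 0.63

Power calculation (paired t-test, normal approximation):
z_β = d · √n - z_{α/2}
z_β = 0.53 · √47 - 3.291
z_β = 0.53 · 6.856 - 3.291
z_β = 0.343

Power = Φ(z_β) = Φ(0.343) ≈ 0.634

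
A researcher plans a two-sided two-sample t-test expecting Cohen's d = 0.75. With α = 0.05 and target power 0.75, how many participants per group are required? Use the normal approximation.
n = 25 per group

Sample size formula (two-sample t-test, normal approximation):
n = 2 · ((z_{α/2} + z_β) / d)²

z_{α/2} = 1.960 (for α = 0.05, two-sided)
z_β = 0.674 (for power = 0.75)
d = 0.75

n = 2 · ((1.960 + 0.674) / 0.75)²
n = 2 · (3.512)²
n ≈ 24.67
Round up to the next whole number: n = 25 per group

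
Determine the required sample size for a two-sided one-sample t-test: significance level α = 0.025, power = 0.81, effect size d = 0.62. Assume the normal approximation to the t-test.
n = 26

Sample size formula (one-sample t-test, normal approximation):
n = ((z_{α/2} + z_β) / d)²

z_{α/2} = 2.241 (for α = 0.025, two-sided)
z_β = 0.878 (for power = 0.81)
d = 0.62

n = ((2.241 + 0.878) / 0.62)²
n = (5.031)²
n ≈ 25.31
Round up to the next whole number: n = 26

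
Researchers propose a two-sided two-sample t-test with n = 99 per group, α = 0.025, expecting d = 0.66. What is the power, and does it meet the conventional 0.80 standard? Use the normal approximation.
Power ≈ 0.99; the study is adequately powered (power ≥ 0.80)

Power calculation (two-sample t-test, normal approximation):
z_β = d · √(n/2) - z_{α/2}
z_β = 0.66 · √(99/2) - 2.241
z_β = 0.66 · 7.036 - 2.241
z_β = 2.402

Power = Φ(z_β) = Φ(2.402) ≈ 0.992

Effect size d = 0.66 is medium by Cohen's convention (0.2/0.5/0.8).

Threshold: power ≥ 0.80 is conventionally adequate.
Power ≈ 0.99 → the study is adequately powered (power ≥ 0.80).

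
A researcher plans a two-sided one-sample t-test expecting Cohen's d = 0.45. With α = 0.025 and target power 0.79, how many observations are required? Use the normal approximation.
n = 46

Sample size formula (one-sample t-test, normal approximation):
n = ((z_{α/2} + z_β) / d)²

z_{α/2} = 2.241 (for α = 0.025, two-sided)
z_β = 0.806 (for power = 0.79)
d = 0.45

n = ((2.241 + 0.806) / 0.45)²
n = (6.771)²
n ≈ 45.85
Round up to the next whole number: n = 46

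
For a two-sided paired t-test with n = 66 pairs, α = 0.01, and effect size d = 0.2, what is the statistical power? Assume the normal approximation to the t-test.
Power ≈ 0.17

Power calculation (paired t-test, normal approximation):
z_β = d · √n - z_{α/2}
z_β = 0.2 · √66 - 2.576
z_β = 0.2 · 8.124 - 2.576
z_β = -0.951

Power = Φ(z_β) = Φ(-0.951) ≈ 0.171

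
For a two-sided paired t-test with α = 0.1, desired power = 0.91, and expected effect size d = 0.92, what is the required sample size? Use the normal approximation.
n = 11 pairs

Sample size formula (paired t-test, normal approximation):
n = ((z_{α/2} + z_β) / d)²

z_{α/2} = 1.645 (for α = 0.1, two-sided)
z_β = 1.341 (for power = 0.91)
d = 0.92

n = ((1.645 + 1.341) / 0.92)²
n = (3.246)²
n ≈ 10.54
Round up to the next whole number: n = 11 pairs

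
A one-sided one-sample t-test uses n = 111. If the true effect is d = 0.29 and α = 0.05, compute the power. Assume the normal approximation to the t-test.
Power ≈ 0.92

Power calculation (one-sample t-test, normal approximation):
z_β = d · √n - z_α
z_β = 0.29 · √111 - 1.645
z_β = 0.29 · 10.536 - 1.645
z_β = 1.410

Power = Φ(z_β) = Φ(1.410) ≈ 0.921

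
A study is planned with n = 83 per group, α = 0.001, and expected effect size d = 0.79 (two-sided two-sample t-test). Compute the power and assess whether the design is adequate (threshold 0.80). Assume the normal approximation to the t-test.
Power ≈ 0.96; the study is adequately powered (power ≥ 0.80)

Power calculation (two-sample t-test, normal approximation):
z_β = d · √(n/2) - z_{α/2}
z_β = 0.79 · √(83/2) - 3.291
z_β = 0.79 · 6.442 - 3.291
z_β = 1.799

Power = Φ(z_β) = Φ(1.799) ≈ 0.964

Effect size d = 0.79 is medium by Cohen's convention (0.2/0.5/0.8).

Threshold: power ≥ 0.80 is conventionally adequate.
Power ≈ 0.96 → the study is adequately powered (power ≥ 0.80).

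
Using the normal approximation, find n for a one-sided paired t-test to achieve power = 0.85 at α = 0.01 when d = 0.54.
n = 39 pairs

Sample size formula (paired t-test, normal approximation):
n = ((z_α + z_β) / d)²

z_α = 2.326 (for α = 0.01, one-sided)
z_β = 1.036 (for power = 0.85)
d = 0.54

n = ((2.326 + 1.036) / 0.54)²
n = (6.226)²
n ≈ 38.76
Round up to the next whole number: n = 39 pairs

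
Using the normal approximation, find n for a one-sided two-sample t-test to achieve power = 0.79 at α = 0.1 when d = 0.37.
n = 64 per group

Sample size formula (two-sample t-test, normal approximation):
n = 2 · ((z_α + z_β) / d)²

z_α = 1.282 (for α = 0.1, one-sided)
z_β = 0.806 (for power = 0.79)
d = 0.37

n = 2 · ((1.282 + 0.806) / 0.37)²
n = 2 · (5.643)²
n ≈ 63.69
Round up to the next whole number: n = 64 per group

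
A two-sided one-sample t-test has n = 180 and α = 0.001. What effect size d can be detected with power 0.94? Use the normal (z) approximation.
d ≈ 0.36

Minimum detectable effect (one-sample t-test, normal approximation):
d = (z_{α/2} + z_β) / √n
d = (3.291 + 1.555) / √180
d = 4.845 / 13.416
d ≈ 0.36

By Cohen's convention (0.2 small / 0.5 medium / 0.8 large): small effect.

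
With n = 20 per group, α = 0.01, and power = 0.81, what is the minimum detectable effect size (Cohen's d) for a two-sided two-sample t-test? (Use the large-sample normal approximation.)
d ≈ 1.09

Minimum detectable effect (two-sample t-test, normal approximation):
d = (z_{α/2} + z_β) / √(n/2)
d = (2.576 + 0.878) / √(20/2)
d = 3.454 / 3.162
d ≈ 1.09

By Cohen's convention (0.2 small / 0.5 medium / 0.8 large): large effect.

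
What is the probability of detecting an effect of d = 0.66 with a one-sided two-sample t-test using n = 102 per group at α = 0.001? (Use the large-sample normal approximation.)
Power ≈ 0.95

Power calculation (two-sample t-test, normal approximation):
z_β = d · √(n/2) - z_α
z_β = 0.66 · √(102/2) - 3.090
z_β = 0.66 · 7.141 - 3.090
z_β = 1.623

Power = Φ(z_β) = Φ(1.623) ≈ 0.948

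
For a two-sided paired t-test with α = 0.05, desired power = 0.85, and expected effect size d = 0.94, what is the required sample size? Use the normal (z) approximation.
n = 11 pairs

Sample size formula (paired t-test, normal approximation):
n = ((z_{α/2} + z_β) / d)²

z_{α/2} = 1.960 (for α = 0.05, two-sided)
z_β = 1.036 (for power = 0.85)
d = 0.94

n = ((1.960 + 1.036) / 0.94)²
n = (3.187)²
n ≈ 10.16
Round up to the next whole number: n = 11 pairs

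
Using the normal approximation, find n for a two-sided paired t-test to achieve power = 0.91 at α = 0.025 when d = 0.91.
n = 16 pairs

Sample size formula (paired t-test, normal approximation):
n = ((z_{α/2} + z_β) / d)²

z_{α/2} = 2.241 (for α = 0.025, two-sided)
z_β = 1.341 (for power = 0.91)
d = 0.91

n = ((2.241 + 1.341) / 0.91)²
n = (3.936)²
n ≈ 15.49
Round up to the next whole number: n = 16 pairs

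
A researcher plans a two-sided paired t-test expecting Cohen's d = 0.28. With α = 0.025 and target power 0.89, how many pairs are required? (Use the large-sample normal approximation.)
n = 154 pairs

Sample size formula (paired t-test, normal approximation):
n = ((z_{α/2} + z_β) / d)²

z_{α/2} = 2.241 (for α = 0.025, two-sided)
z_β = 1.227 (for power = 0.89)
d = 0.28

n = ((2.241 + 1.227) / 0.28)²
n = (12.386)²
n ≈ 153.41
Round up to the next whole number: n = 154 pairs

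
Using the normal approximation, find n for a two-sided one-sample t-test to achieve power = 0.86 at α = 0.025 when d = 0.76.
n = 20

Sample size formula (one-sample t-test, normal approximation):
n = ((z_{α/2} + z_β) / d)²

z_{α/2} = 2.241 (for α = 0.025, two-sided)
z_β = 1.080 (for power = 0.86)
d = 0.76

n = ((2.241 + 1.080) / 0.76)²
n = (4.370)²
n ≈ 19.10
Round up to the next whole number: n = 20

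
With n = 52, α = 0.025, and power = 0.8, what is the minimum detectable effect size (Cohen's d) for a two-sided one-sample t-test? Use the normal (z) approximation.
d ≈ 0.43

Minimum detectable effect (one-sample t-test, normal approximation):
d = (z_{α/2} + z_β) / √n
d = (2.241 + 0.842) / √52
d = 3.083 / 7.211
d ≈ 0.43

By Cohen's convention (0.2 small / 0.5 medium / 0.8 large): small effect.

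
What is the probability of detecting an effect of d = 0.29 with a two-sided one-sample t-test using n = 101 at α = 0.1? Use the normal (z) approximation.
Power ≈ 0.90

Power calculation (one-sample t-test, normal approximation):
z_β = d · √n - z_{α/2}
z_β = 0.29 · √101 - 1.645
z_β = 0.29 · 10.050 - 1.645
z_β = 1.270

Power = Φ(z_β) = Φ(1.270) ≈ 0.898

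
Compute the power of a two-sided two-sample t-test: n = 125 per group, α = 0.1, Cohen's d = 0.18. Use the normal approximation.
Power ≈ 0.41

Power calculation (two-sample t-test, normal approximation):
z_β = d · √(n/2) - z_{α/2}
z_β = 0.18 · √(125/2) - 1.645
z_β = 0.18 · 7.906 - 1.645
z_β = -0.222

Power = Φ(z_β) = Φ(-0.222) ≈ 0.412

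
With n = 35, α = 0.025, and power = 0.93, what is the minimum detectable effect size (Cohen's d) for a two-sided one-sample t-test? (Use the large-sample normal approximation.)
d ≈ 0.63

Minimum detectable effect (one-sample t-test, normal approximation):
d = (z_{α/2} + z_β) / √n
d = (2.241 + 1.476) / √35
d = 3.717 / 5.916
d ≈ 0.63

By Cohen's convention (0.2 small / 0.5 medium / 0.8 large): medium effect.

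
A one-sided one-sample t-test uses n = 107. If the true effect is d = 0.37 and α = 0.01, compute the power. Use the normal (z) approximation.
Power ≈ 0.93

Power calculation (one-sample t-test, normal approximation):
z_β = d · √n - z_α
z_β = 0.37 · √107 - 2.326
z_β = 0.37 · 10.344 - 2.326
z_β = 1.501

Power = Φ(z_β) = Φ(1.501) ≈ 0.933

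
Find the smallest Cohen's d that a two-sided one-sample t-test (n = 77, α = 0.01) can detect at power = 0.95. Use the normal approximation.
d ≈ 0.48

Minimum detectable effect (one-sample t-test, normal approximation):
d = (z_{α/2} + z_β) / √n
d = (2.576 + 1.645) / √77
d = 4.221 / 8.775
d ≈ 0.48

By Cohen's convention (0.2 small / 0.5 medium / 0.8 large): small effect.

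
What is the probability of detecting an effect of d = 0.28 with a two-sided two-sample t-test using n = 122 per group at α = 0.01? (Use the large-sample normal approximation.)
Power ≈ 0.35

Power calculation (two-sample t-test, normal approximation):
z_β = d · √(n/2) - z_{α/2}
z_β = 0.28 · √(122/2) - 2.576
z_β = 0.28 · 7.810 - 2.576
z_β = -0.389

Power = Φ(z_β) = Φ(-0.389) ≈ 0.349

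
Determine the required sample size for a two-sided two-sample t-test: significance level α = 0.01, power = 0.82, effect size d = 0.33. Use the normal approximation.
n = 224 per group

Sample size formula (two-sample t-test, normal approximation):
n = 2 · ((z_{α/2} + z_β) / d)²

z_{α/2} = 2.576 (for α = 0.01, two-sided)
z_β = 0.915 (for power = 0.82)
d = 0.33

n = 2 · ((2.576 + 0.915) / 0.33)²
n = 2 · (10.579)²
n ≈ 223.83
Round up to the next whole number: n = 224 per group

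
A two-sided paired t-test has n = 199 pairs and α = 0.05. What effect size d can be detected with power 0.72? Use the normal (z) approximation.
d ≈ 0.18

Minimum detectable effect (paired t-test, normal approximation):
d = (z_{α/2} + z_β) / √n
d = (1.960 + 0.583) / √199
d = 2.543 / 14.107
d ≈ 0.18

By Cohen's convention (0.2 small / 0.5 medium / 0.8 large): very small effect.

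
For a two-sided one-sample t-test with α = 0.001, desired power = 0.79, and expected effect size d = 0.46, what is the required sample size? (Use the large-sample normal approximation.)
n = 80

Sample size formula (one-sample t-test, normal approximation):
n = ((z_{α/2} + z_β) / d)²

z_{α/2} = 3.291 (for α = 0.001, two-sided)
z_β = 0.806 (for power = 0.79)
d = 0.46

n = ((3.291 + 0.806) / 0.46)²
n = (8.907)²
n ≈ 79.33
Round up to the next whole number: n = 80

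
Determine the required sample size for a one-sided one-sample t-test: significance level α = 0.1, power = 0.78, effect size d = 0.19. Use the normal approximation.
n = 117

Sample size formula (one-sample t-test, normal approximation):
n = ((z_α + z_β) / d)²

z_α = 1.282 (for α = 0.1, one-sided)
z_β = 0.772 (for power = 0.78)
d = 0.19

n = ((1.282 + 0.772) / 0.19)²
n = (10.811)²
n ≈ 116.88
Round up to the next whole number: n = 117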